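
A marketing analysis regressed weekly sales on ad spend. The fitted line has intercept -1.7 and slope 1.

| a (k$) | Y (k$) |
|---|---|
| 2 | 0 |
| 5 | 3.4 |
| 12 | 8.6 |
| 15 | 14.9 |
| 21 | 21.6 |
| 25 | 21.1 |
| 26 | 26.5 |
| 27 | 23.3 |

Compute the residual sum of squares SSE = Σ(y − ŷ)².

SSE = 24.52

a=2: Ŷ = -1.7 + 2 = 0.3; e = 0 − 0.3 = -0.3
a=5: Ŷ = -1.7 + 5 = 3.3; e = 3.4 − 3.3 = 0.1
a=12: Ŷ = -1.7 + 12 = 10.3; e = 8.6 − 10.3 = -1.7
a=15: Ŷ = -1.7 + 15 = 13.3; e = 14.9 − 13.3 = 1.6
a=21: Ŷ = -1.7 + 21 = 19.3; e = 21.6 − 19.3 = 2.3
a=25: Ŷ = -1.7 + 25 = 23.3; e = 21.1 − 23.3 = -2.2
a=26: Ŷ = -1.7 + 26 = 24.3; e = 26.5 − 24.3 = 2.2
a=27: Ŷ = -1.7 + 27 = 25.3; e = 23.3 − 25.3 = -2
SSE = 0.09 + 0.01 + 2.89 + 2.56 + 5.29 + 4.84 + 4.84 + 4 = 24.52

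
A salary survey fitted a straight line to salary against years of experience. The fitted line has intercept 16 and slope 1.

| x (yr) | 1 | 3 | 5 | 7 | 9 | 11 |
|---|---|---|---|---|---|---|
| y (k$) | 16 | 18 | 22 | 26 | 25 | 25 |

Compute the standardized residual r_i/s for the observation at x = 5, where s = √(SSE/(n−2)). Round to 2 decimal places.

0.50

x=1: ŷ = 16 + 1 = 17; r = 16 − 17 = -1
x=3: ŷ = 16 + 3 = 19; r = 18 − 19 = -1
x=5: ŷ = 16 + 5 = 21; r = 22 − 21 = 1
x=7: ŷ = 16 + 7 = 23; r = 26 − 23 = 3
x=9: ŷ = 16 + 9 = 25; r = 25 − 25 = 0
x=11: ŷ = 16 + 11 = 27; r = 25 − 27 = -2
SSE = 1 + 1 + 1 + 9 + 0 + 4 = 16
s = √(16/4) = 2
r/s = 1 / 2 = 0.50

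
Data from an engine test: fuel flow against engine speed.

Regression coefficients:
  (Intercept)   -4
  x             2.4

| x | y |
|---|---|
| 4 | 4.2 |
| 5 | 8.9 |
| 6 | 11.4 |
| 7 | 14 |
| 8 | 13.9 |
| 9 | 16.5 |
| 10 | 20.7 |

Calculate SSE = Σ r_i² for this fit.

SSE = 8.6

x=4: ŷ = -4 + 2.4·4 = 5.6; r = 4.2 − 5.6 = -1.4
x=5: ŷ = -4 + 2.4·5 = 8; r = 8.9 − 8 = 0.9
x=6: ŷ = -4 + 2.4·6 = 10.4; r = 11.4 − 10.4 = 1
x=7: ŷ = -4 + 2.4·7 = 12.8; r = 14 − 12.8 = 1.2
x=8: ŷ = -4 + 2.4·8 = 15.2; r = 13.9 − 15.2 = -1.3
x=9: ŷ = -4 + 2.4·9 = 17.6; r = 16.5 − 17.6 = -1.1
x=10: ŷ = -4 + 2.4·10 = 20; r = 20.7 − 20 = 0.7
SSE = 1.96 + 0.81 + 1 + 1.44 + 1.69 + 1.21 + 0.49 = 8.6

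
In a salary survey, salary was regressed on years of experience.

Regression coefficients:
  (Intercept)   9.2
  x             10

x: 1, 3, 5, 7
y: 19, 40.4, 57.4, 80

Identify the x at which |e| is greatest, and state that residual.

x=1: ŷ = 9.2 + 10·1 = 19.2; e = 19 − 19.2 = -0.2
x=3: ŷ = 9.2 + 10·3 = 39.2; e = 40.4 − 39.2 = 1.2
x=5: ŷ = 9.2 + 10·5 = 59.2; e = 57.4 − 59.2 = -1.8
x=7: ŷ = 9.2 + 10·7 = 79.2; e = 80 − 79.2 = 0.8
Largest |e| is 1.8 at x = 5, residual -1.8.

x = 5, e = -1.8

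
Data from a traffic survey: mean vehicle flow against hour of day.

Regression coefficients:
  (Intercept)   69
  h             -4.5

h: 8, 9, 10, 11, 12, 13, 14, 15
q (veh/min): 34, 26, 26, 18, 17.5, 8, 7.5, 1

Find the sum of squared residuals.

h=8: q̂ = 69 − 4.5·8 = 33; e = 34 − 33 = 1
h=9: q̂ = 69 − 4.5·9 = 28.5; e = 26 − 28.5 = -2.5
h=10: q̂ = 69 − 4.5·10 = 24; e = 26 − 24 = 2
h=11: q̂ = 69 − 4.5·11 = 19.5; e = 18 − 19.5 = -1.5
h=12: q̂ = 69 − 4.5·12 = 15; e = 17.5 − 15 = 2.5
h=13: q̂ = 69 − 4.5·13 = 10.5; e = 8 − 10.5 = -2.5
h=14: q̂ = 69 − 4.5·14 = 6; e = 7.5 − 6 = 1.5
h=15: q̂ = 69 − 4.5·15 = 1.5; e = 1 − 1.5 = -0.5
SSE = 1 + 6.25 + 4 + 2.25 + 6.25 + 6.25 + 2.25 + 0.25 = 28.5

SSE = 28.5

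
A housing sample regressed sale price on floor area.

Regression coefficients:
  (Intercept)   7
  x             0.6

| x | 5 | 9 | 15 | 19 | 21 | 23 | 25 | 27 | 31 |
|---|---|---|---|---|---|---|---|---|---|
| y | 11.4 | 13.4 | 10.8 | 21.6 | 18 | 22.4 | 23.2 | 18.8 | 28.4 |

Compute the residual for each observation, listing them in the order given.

x=5: ŷ = 7 + 0.6·5 = 10; r = 11.4 − 10 = 1.4
x=9: ŷ = 7 + 0.6·9 = 12.4; r = 13.4 − 12.4 = 1
x=15: ŷ = 7 + 0.6·15 = 16; r = 10.8 − 16 = -5.2
x=19: ŷ = 7 + 0.6·19 = 18.4; r = 21.6 − 18.4 = 3.2
x=21: ŷ = 7 + 0.6·21 = 19.6; r = 18 − 19.6 = -1.6
x=23: ŷ = 7 + 0.6·23 = 20.8; r = 22.4 − 20.8 = 1.6
x=25: ŷ = 7 + 0.6·25 = 22; r = 23.2 − 22 = 1.2
x=27: ŷ = 7 + 0.6·27 = 23.2; r = 18.8 − 23.2 = -4.4
x=31: ŷ = 7 + 0.6·31 = 25.6; r = 28.4 − 25.6 = 2.8

1.4, 1, -5.2, 3.2, -1.6, 1.6, 1.2, -4.4, 2.8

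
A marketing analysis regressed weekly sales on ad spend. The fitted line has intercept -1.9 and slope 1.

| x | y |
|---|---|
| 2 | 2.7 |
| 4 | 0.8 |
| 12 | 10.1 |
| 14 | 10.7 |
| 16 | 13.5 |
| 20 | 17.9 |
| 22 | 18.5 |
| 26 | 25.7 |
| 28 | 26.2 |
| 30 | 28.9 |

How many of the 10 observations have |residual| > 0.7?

6

x=2: ŷ = -1.9 + 2 = 0.1; e = 2.7 − 0.1 = 2.6
x=4: ŷ = -1.9 + 4 = 2.1; e = 0.8 − 2.1 = -1.3
x=12: ŷ = -1.9 + 12 = 10.1; e = 10.1 − 10.1 = 0
x=14: ŷ = -1.9 + 14 = 12.1; e = 10.7 − 12.1 = -1.4
x=16: ŷ = -1.9 + 16 = 14.1; e = 13.5 − 14.1 = -0.6
x=20: ŷ = -1.9 + 20 = 18.1; e = 17.9 − 18.1 = -0.2
x=22: ŷ = -1.9 + 22 = 20.1; e = 18.5 − 20.1 = -1.6
x=26: ŷ = -1.9 + 26 = 24.1; e = 25.7 − 24.1 = 1.6
x=28: ŷ = -1.9 + 28 = 26.1; e = 26.2 − 26.1 = 0.1
x=30: ŷ = -1.9 + 30 = 28.1; e = 28.9 − 28.1 = 0.8
|e| > 0.7: x=2 (|e|=2.6), x=4 (|e|=1.3), x=14 (|e|=1.4), x=22 (|e|=1.6), x=26 (|e|=1.6), x=30 (|e|=0.8) → 6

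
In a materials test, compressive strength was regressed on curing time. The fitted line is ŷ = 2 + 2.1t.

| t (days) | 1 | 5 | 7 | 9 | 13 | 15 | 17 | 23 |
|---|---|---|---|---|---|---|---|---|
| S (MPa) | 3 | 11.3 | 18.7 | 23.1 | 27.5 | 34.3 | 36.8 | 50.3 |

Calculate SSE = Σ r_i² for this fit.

SSE = 16.18

t=1: ŷ = 2 + 2.1·1 = 4.1; r = 3 − 4.1 = -1.1
t=5: ŷ = 2 + 2.1·5 = 12.5; r = 11.3 − 12.5 = -1.2
t=7: ŷ = 2 + 2.1·7 = 16.7; r = 18.7 − 16.7 = 2
t=9: ŷ = 2 + 2.1·9 = 20.9; r = 23.1 − 20.9 = 2.2
t=13: ŷ = 2 + 2.1·13 = 29.3; r = 27.5 − 29.3 = -1.8
t=15: ŷ = 2 + 2.1·15 = 33.5; r = 34.3 − 33.5 = 0.8
t=17: ŷ = 2 + 2.1·17 = 37.7; r = 36.8 − 37.7 = -0.9
t=23: ŷ = 2 + 2.1·23 = 50.3; r = 50.3 − 50.3 = 0
SSE = 1.21 + 1.44 + 4 + 4.84 + 3.24 + 0.64 + 0.81 + 0 = 16.18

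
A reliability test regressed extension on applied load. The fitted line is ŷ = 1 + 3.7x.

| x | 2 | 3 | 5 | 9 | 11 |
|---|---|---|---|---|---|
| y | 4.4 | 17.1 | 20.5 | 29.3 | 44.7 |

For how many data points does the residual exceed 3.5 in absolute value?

x=2: ŷ = 1 + 3.7·2 = 8.4; e = 4.4 − 8.4 = -4
x=3: ŷ = 1 + 3.7·3 = 12.1; e = 17.1 − 12.1 = 5
x=5: ŷ = 1 + 3.7·5 = 19.5; e = 20.5 − 19.5 = 1
x=9: ŷ = 1 + 3.7·9 = 34.3; e = 29.3 − 34.3 = -5
x=11: ŷ = 1 + 3.7·11 = 41.7; e = 44.7 − 41.7 = 3
|e| > 3.5: x=2 (|e|=4), x=3 (|e|=5), x=9 (|e|=5) → 3

3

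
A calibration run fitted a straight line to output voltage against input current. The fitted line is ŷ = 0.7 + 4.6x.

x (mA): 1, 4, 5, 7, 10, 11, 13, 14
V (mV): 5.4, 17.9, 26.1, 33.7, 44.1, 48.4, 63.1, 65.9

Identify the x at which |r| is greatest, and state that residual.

x = 11, r = -2.9

x=1: ŷ = 0.7 + 4.6·1 = 5.3; r = 5.4 − 5.3 = 0.1
x=4: ŷ = 0.7 + 4.6·4 = 19.1; r = 17.9 − 19.1 = -1.2
x=5: ŷ = 0.7 + 4.6·5 = 23.7; r = 26.1 − 23.7 = 2.4
x=7: ŷ = 0.7 + 4.6·7 = 32.9; r = 33.7 − 32.9 = 0.8
x=10: ŷ = 0.7 + 4.6·10 = 46.7; r = 44.1 − 46.7 = -2.6
x=11: ŷ = 0.7 + 4.6·11 = 51.3; r = 48.4 − 51.3 = -2.9
x=13: ŷ = 0.7 + 4.6·13 = 60.5; r = 63.1 − 60.5 = 2.6
x=14: ŷ = 0.7 + 4.6·14 = 65.1; r = 65.9 − 65.1 = 0.8
Largest |r| is 2.9 at x = 11, residual -2.9.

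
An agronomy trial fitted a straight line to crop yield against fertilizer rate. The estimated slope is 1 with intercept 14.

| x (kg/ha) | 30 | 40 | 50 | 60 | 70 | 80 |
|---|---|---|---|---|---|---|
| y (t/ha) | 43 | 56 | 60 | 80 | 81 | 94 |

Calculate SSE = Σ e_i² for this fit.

SSE = 66

x=30: ŷ = 14 + 30 = 44; e = 43 − 44 = -1
x=40: ŷ = 14 + 40 = 54; e = 56 − 54 = 2
x=50: ŷ = 14 + 50 = 64; e = 60 − 64 = -4
x=60: ŷ = 14 + 60 = 74; e = 80 − 74 = 6
x=70: ŷ = 14 + 70 = 84; e = 81 − 84 = -3
x=80: ŷ = 14 + 80 = 94; e = 94 − 94 = 0
SSE = 1 + 4 + 16 + 36 + 9 + 0 = 66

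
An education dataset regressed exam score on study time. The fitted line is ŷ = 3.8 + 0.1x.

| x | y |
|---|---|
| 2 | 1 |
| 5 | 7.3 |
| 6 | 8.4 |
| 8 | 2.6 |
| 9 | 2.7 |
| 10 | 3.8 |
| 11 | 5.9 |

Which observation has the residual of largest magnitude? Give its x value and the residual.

x=2: ŷ = 3.8 + 0.1·2 = 4; r = 1 − 4 = -3
x=5: ŷ = 3.8 + 0.1·5 = 4.3; r = 7.3 − 4.3 = 3
x=6: ŷ = 3.8 + 0.1·6 = 4.4; r = 8.4 − 4.4 = 4
x=8: ŷ = 3.8 + 0.1·8 = 4.6; r = 2.6 − 4.6 = -2
x=9: ŷ = 3.8 + 0.1·9 = 4.7; r = 2.7 − 4.7 = -2
x=10: ŷ = 3.8 + 0.1·10 = 4.8; r = 3.8 − 4.8 = -1
x=11: ŷ = 3.8 + 0.1·11 = 4.9; r = 5.9 − 4.9 = 1
Largest |r| is 4 at x = 6, residual 4.

x = 6, r = 4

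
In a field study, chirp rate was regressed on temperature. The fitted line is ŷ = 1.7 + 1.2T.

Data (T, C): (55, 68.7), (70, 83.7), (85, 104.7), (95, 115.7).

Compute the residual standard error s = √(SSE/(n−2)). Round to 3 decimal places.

s = 1.732

T=55: ŷ = 1.7 + 1.2·55 = 67.7; e = 68.7 − 67.7 = 1
T=70: ŷ = 1.7 + 1.2·70 = 85.7; e = 83.7 − 85.7 = -2
T=85: ŷ = 1.7 + 1.2·85 = 103.7; e = 104.7 − 103.7 = 1
T=95: ŷ = 1.7 + 1.2·95 = 115.7; e = 115.7 − 115.7 = 0
SSE = 1 + 4 + 1 + 0 = 6
s = √(6/2) = √3 ≈ 1.732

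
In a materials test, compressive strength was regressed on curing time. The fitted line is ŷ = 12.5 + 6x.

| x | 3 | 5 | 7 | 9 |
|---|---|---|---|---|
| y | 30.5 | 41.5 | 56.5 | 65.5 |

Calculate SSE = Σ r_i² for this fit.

SSE = 6

x=3: ŷ = 12.5 + 6·3 = 30.5; r = 30.5 − 30.5 = 0
x=5: ŷ = 12.5 + 6·5 = 42.5; r = 41.5 − 42.5 = -1
x=7: ŷ = 12.5 + 6·7 = 54.5; r = 56.5 − 54.5 = 2
x=9: ŷ = 12.5 + 6·9 = 66.5; r = 65.5 − 66.5 = -1
SSE = 0 + 1 + 4 + 1 = 6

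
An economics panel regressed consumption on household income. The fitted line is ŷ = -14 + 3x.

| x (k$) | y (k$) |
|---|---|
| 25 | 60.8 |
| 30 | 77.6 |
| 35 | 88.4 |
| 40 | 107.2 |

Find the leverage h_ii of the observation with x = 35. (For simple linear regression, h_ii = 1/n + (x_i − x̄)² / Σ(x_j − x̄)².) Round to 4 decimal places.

h = 0.3000

x̄ = (25 + 30 + 35 + 40)/4 = 32.5
Σ(x − x̄)² = 56.25 + 6.25 + 6.25 + 56.25 = 125
h = 1/4 + (2.5)²/125 = 0.25 + 0.05 = 0.3000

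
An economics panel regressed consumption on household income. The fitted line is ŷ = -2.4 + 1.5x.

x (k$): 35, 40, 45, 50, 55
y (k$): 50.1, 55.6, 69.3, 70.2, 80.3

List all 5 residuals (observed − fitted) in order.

0, -2, 4.2, -2.4, 0.2

x=35: ŷ = -2.4 + 1.5·35 = 50.1; e = 50.1 − 50.1 = 0
x=40: ŷ = -2.4 + 1.5·40 = 57.6; e = 55.6 − 57.6 = -2
x=45: ŷ = -2.4 + 1.5·45 = 65.1; e = 69.3 − 65.1 = 4.2
x=50: ŷ = -2.4 + 1.5·50 = 72.6; e = 70.2 − 72.6 = -2.4
x=55: ŷ = -2.4 + 1.5·55 = 80.1; e = 80.3 − 80.1 = 0.2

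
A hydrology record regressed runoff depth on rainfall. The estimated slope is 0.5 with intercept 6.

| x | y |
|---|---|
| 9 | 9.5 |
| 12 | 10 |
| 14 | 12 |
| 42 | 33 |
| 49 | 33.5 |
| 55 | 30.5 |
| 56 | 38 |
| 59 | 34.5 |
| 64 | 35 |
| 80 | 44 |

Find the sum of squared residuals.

SSE = 90

x=9: ŷ = 6 + 0.5·9 = 10.5; r = 9.5 − 10.5 = -1
x=12: ŷ = 6 + 0.5·12 = 12; r = 10 − 12 = -2
x=14: ŷ = 6 + 0.5·14 = 13; r = 12 − 13 = -1
x=42: ŷ = 6 + 0.5·42 = 27; r = 33 − 27 = 6
x=49: ŷ = 6 + 0.5·49 = 30.5; r = 33.5 − 30.5 = 3
x=55: ŷ = 6 + 0.5·55 = 33.5; r = 30.5 − 33.5 = -3
x=56: ŷ = 6 + 0.5·56 = 34; r = 38 − 34 = 4
x=59: ŷ = 6 + 0.5·59 = 35.5; r = 34.5 − 35.5 = -1
x=64: ŷ = 6 + 0.5·64 = 38; r = 35 − 38 = -3
x=80: ŷ = 6 + 0.5·80 = 46; r = 44 − 46 = -2
SSE = 1 + 4 + 1 + 36 + 9 + 9 + 16 + 1 + 9 + 4 = 90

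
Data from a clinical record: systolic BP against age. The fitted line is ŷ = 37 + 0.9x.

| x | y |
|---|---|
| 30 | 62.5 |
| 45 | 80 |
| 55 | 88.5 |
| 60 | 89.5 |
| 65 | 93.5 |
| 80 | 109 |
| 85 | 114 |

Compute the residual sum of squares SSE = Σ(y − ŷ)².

SSE = 19

x=30: ŷ = 37 + 0.9·30 = 64; r = 62.5 − 64 = -1.5
x=45: ŷ = 37 + 0.9·45 = 77.5; r = 80 − 77.5 = 2.5
x=55: ŷ = 37 + 0.9·55 = 86.5; r = 88.5 − 86.5 = 2
x=60: ŷ = 37 + 0.9·60 = 91; r = 89.5 − 91 = -1.5
x=65: ŷ = 37 + 0.9·65 = 95.5; r = 93.5 − 95.5 = -2
x=80: ŷ = 37 + 0.9·80 = 109; r = 109 − 109 = 0
x=85: ŷ = 37 + 0.9·85 = 113.5; r = 114 − 113.5 = 0.5
SSE = 2.25 + 6.25 + 4 + 2.25 + 4 + 0 + 0.25 = 19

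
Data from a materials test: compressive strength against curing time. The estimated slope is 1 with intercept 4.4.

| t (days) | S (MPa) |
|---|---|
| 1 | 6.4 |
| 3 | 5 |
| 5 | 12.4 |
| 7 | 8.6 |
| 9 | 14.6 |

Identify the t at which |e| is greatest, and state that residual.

t = 5, e = 3

t=1: ŷ = 4.4 + 1 = 5.4; e = 6.4 − 5.4 = 1
t=3: ŷ = 4.4 + 3 = 7.4; e = 5 − 7.4 = -2.4
t=5: ŷ = 4.4 + 5 = 9.4; e = 12.4 − 9.4 = 3
t=7: ŷ = 4.4 + 7 = 11.4; e = 8.6 − 11.4 = -2.8
t=9: ŷ = 4.4 + 9 = 13.4; e = 14.6 − 13.4 = 1.2
Largest |e| is 3 at t = 5, residual 3.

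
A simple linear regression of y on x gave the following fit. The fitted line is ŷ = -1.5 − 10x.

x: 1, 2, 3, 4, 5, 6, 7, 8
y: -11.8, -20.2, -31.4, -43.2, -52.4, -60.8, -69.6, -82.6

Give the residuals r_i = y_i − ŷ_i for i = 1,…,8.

x=1: ŷ = -1.5 − 10·1 = -11.5; r = -11.8 − (-11.5) = -0.3
x=2: ŷ = -1.5 − 10·2 = -21.5; r = -20.2 − (-21.5) = 1.3
x=3: ŷ = -1.5 − 10·3 = -31.5; r = -31.4 − (-31.5) = 0.1
x=4: ŷ = -1.5 − 10·4 = -41.5; r = -43.2 − (-41.5) = -1.7
x=5: ŷ = -1.5 − 10·5 = -51.5; r = -52.4 − (-51.5) = -0.9
x=6: ŷ = -1.5 − 10·6 = -61.5; r = -60.8 − (-61.5) = 0.7
x=7: ŷ = -1.5 − 10·7 = -71.5; r = -69.6 − (-71.5) = 1.9
x=8: ŷ = -1.5 − 10·8 = -81.5; r = -82.6 − (-81.5) = -1.1

-0.3, 1.3, 0.1, -1.7, -0.9, 0.7, 1.9, -1.1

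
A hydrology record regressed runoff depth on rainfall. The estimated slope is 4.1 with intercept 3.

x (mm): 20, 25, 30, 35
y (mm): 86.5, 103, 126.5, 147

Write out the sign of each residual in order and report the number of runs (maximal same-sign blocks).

x=20: ŷ = 3 + 4.1·20 = 85; e = 86.5 − 85 = 1.5
x=25: ŷ = 3 + 4.1·25 = 105.5; e = 103 − 105.5 = -2.5
x=30: ŷ = 3 + 4.1·30 = 126; e = 126.5 − 126 = 0.5
x=35: ŷ = 3 + 4.1·35 = 146.5; e = 147 − 146.5 = 0.5
Signs: + − + +
Runs: +×1, −×1, +×2 → 3

3 runs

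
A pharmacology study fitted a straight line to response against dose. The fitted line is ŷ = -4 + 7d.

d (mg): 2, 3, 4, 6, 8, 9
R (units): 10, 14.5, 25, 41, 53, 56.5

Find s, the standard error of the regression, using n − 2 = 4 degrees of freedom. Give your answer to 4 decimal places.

d=2: ŷ = -4 + 7·2 = 10; e = 10 − 10 = 0
d=3: ŷ = -4 + 7·3 = 17; e = 14.5 − 17 = -2.5
d=4: ŷ = -4 + 7·4 = 24; e = 25 − 24 = 1
d=6: ŷ = -4 + 7·6 = 38; e = 41 − 38 = 3
d=8: ŷ = -4 + 7·8 = 52; e = 53 − 52 = 1
d=9: ŷ = -4 + 7·9 = 59; e = 56.5 − 59 = -2.5
SSE = 0 + 6.25 + 1 + 9 + 1 + 6.25 = 23.5
s = √(23.5/4) = √5.875 ≈ 2.4238

s = 2.4238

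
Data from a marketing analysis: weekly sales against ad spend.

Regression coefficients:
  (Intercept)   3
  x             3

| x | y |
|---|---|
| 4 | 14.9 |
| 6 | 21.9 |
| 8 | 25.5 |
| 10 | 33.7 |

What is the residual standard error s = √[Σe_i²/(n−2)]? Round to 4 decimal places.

x=4: ŷ = 3 + 3·4 = 15; e = 14.9 − 15 = -0.1
x=6: ŷ = 3 + 3·6 = 21; e = 21.9 − 21 = 0.9
x=8: ŷ = 3 + 3·8 = 27; e = 25.5 − 27 = -1.5
x=10: ŷ = 3 + 3·10 = 33; e = 33.7 − 33 = 0.7
SSE = 0.01 + 0.81 + 2.25 + 0.49 = 3.56
s = √(3.56/2) = √1.78 ≈ 1.3342

s = 1.3342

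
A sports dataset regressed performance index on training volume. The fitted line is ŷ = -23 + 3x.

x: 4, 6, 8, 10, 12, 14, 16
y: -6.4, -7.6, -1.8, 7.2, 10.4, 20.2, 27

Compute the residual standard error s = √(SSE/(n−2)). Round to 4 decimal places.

x=4: ŷ = -23 + 3·4 = -11; e = -6.4 − (-11) = 4.6
x=6: ŷ = -23 + 3·6 = -5; e = -7.6 − (-5) = -2.6
x=8: ŷ = -23 + 3·8 = 1; e = -1.8 − 1 = -2.8
x=10: ŷ = -23 + 3·10 = 7; e = 7.2 − 7 = 0.2
x=12: ŷ = -23 + 3·12 = 13; e = 10.4 − 13 = -2.6
x=14: ŷ = -23 + 3·14 = 19; e = 20.2 − 19 = 1.2
x=16: ŷ = -23 + 3·16 = 25; e = 27 − 25 = 2
SSE = 21.16 + 6.76 + 7.84 + 0.04 + 6.76 + 1.44 + 4 = 48
s = √(48/5) = √9.6 ≈ 3.0984

s = 3.0984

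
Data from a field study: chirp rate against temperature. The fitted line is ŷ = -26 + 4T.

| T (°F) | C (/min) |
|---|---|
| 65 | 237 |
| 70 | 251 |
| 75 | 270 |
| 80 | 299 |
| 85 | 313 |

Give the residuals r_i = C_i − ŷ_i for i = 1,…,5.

T=65: ŷ = -26 + 4·65 = 234; r = 237 − 234 = 3
T=70: ŷ = -26 + 4·70 = 254; r = 251 − 254 = -3
T=75: ŷ = -26 + 4·75 = 274; r = 270 − 274 = -4
T=80: ŷ = -26 + 4·80 = 294; r = 299 − 294 = 5
T=85: ŷ = -26 + 4·85 = 314; r = 313 − 314 = -1

3, -3, -4, 5, -1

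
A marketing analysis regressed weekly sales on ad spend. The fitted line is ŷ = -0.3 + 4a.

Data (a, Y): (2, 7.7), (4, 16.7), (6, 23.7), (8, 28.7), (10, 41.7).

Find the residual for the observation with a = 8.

e = -3

ŷ = -0.3 + 4·8 = 31.7
e = 28.7 − 31.7 = -3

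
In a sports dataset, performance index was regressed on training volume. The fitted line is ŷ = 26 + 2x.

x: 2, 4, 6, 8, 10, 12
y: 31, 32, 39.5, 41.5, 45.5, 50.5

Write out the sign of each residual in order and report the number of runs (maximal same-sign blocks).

5 runs

x=2: ŷ = 26 + 2·2 = 30; e = 31 − 30 = 1
x=4: ŷ = 26 + 2·4 = 34; e = 32 − 34 = -2
x=6: ŷ = 26 + 2·6 = 38; e = 39.5 − 38 = 1.5
x=8: ŷ = 26 + 2·8 = 42; e = 41.5 − 42 = -0.5
x=10: ŷ = 26 + 2·10 = 46; e = 45.5 − 46 = -0.5
x=12: ŷ = 26 + 2·12 = 50; e = 50.5 − 50 = 0.5
Signs: + − + − − +
Runs: +×1, −×1, +×1, −×2, +×1 → 5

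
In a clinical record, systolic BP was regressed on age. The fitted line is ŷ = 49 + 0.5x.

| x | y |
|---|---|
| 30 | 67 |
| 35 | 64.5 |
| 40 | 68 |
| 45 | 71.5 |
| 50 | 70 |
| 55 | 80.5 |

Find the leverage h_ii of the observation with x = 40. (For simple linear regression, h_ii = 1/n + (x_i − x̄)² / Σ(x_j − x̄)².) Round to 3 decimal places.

x̄ = (30 + 35 + 40 + 45 + 50 + 55)/6 = 42.5
Σ(x − x̄)² = 156.25 + 56.25 + 6.25 + 6.25 + 56.25 + 156.25 = 437.5
h = 1/6 + (-2.5)²/437.5 = 0.166667 + 0.0142857 = 0.181

h = 0.181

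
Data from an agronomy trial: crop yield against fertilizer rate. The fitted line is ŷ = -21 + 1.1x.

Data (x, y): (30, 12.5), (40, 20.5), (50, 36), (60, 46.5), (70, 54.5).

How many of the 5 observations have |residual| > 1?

4

x=30: ŷ = -21 + 1.1·30 = 12; r = 12.5 − 12 = 0.5
x=40: ŷ = -21 + 1.1·40 = 23; r = 20.5 − 23 = -2.5
x=50: ŷ = -21 + 1.1·50 = 34; r = 36 − 34 = 2
x=60: ŷ = -21 + 1.1·60 = 45; r = 46.5 − 45 = 1.5
x=70: ŷ = -21 + 1.1·70 = 56; r = 54.5 − 56 = -1.5
|r| > 1: x=40 (|r|=2.5), x=50 (|r|=2), x=60 (|r|=1.5), x=70 (|r|=1.5) → 4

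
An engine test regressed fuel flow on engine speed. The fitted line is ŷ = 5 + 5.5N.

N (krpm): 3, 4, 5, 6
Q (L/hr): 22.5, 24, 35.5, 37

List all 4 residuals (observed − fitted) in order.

N=3: ŷ = 5 + 5.5·3 = 21.5; r = 22.5 − 21.5 = 1
N=4: ŷ = 5 + 5.5·4 = 27; r = 24 − 27 = -3
N=5: ŷ = 5 + 5.5·5 = 32.5; r = 35.5 − 32.5 = 3
N=6: ŷ = 5 + 5.5·6 = 38; r = 37 − 38 = -1

1, -3, 3, -1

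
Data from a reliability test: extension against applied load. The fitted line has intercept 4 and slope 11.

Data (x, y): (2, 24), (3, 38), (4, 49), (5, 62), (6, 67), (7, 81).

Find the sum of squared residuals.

x=2: ŷ = 4 + 11·2 = 26; e = 24 − 26 = -2
x=3: ŷ = 4 + 11·3 = 37; e = 38 − 37 = 1
x=4: ŷ = 4 + 11·4 = 48; e = 49 − 48 = 1
x=5: ŷ = 4 + 11·5 = 59; e = 62 − 59 = 3
x=6: ŷ = 4 + 11·6 = 70; e = 67 − 70 = -3
x=7: ŷ = 4 + 11·7 = 81; e = 81 − 81 = 0
SSE = 4 + 1 + 1 + 9 + 9 + 0 = 24

SSE = 24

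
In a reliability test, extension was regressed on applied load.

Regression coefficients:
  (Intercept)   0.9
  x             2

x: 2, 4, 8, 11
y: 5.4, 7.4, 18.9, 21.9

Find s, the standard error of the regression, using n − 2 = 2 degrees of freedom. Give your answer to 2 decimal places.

s = 1.94

x=2: ŷ = 0.9 + 2·2 = 4.9; r = 5.4 − 4.9 = 0.5
x=4: ŷ = 0.9 + 2·4 = 8.9; r = 7.4 − 8.9 = -1.5
x=8: ŷ = 0.9 + 2·8 = 16.9; r = 18.9 − 16.9 = 2
x=11: ŷ = 0.9 + 2·11 = 22.9; r = 21.9 − 22.9 = -1
SSE = 0.25 + 2.25 + 4 + 1 = 7.5
s = √(7.5/2) = √3.75 ≈ 1.94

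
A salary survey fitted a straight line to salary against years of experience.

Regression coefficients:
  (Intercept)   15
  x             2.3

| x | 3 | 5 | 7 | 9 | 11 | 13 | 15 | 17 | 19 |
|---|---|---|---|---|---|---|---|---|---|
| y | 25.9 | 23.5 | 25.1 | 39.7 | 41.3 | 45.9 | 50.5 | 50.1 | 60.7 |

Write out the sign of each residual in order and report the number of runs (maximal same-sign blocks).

5 runs

x=3: ŷ = 15 + 2.3·3 = 21.9; r = 25.9 − 21.9 = 4
x=5: ŷ = 15 + 2.3·5 = 26.5; r = 23.5 − 26.5 = -3
x=7: ŷ = 15 + 2.3·7 = 31.1; r = 25.1 − 31.1 = -6
x=9: ŷ = 15 + 2.3·9 = 35.7; r = 39.7 − 35.7 = 4
x=11: ŷ = 15 + 2.3·11 = 40.3; r = 41.3 − 40.3 = 1
x=13: ŷ = 15 + 2.3·13 = 44.9; r = 45.9 − 44.9 = 1
x=15: ŷ = 15 + 2.3·15 = 49.5; r = 50.5 − 49.5 = 1
x=17: ŷ = 15 + 2.3·17 = 54.1; r = 50.1 − 54.1 = -4
x=19: ŷ = 15 + 2.3·19 = 58.7; r = 60.7 − 58.7 = 2
Signs: + − − + + + + − +
Runs: +×1, −×2, +×4, −×1, +×1 → 5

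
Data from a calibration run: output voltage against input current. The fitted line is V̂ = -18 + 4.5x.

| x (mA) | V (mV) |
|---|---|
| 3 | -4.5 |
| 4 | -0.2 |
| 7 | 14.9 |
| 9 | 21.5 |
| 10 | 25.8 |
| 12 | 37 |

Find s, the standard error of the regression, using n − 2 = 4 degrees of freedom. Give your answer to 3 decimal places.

x=3: V̂ = -18 + 4.5·3 = -4.5; e = -4.5 − (-4.5) = 0
x=4: V̂ = -18 + 4.5·4 = 0; e = -0.2 − 0 = -0.2
x=7: V̂ = -18 + 4.5·7 = 13.5; e = 14.9 − 13.5 = 1.4
x=9: V̂ = -18 + 4.5·9 = 22.5; e = 21.5 − 22.5 = -1
x=10: V̂ = -18 + 4.5·10 = 27; e = 25.8 − 27 = -1.2
x=12: V̂ = -18 + 4.5·12 = 36; e = 37 − 36 = 1
SSE = 0 + 0.04 + 1.96 + 1 + 1.44 + 1 = 5.44
s = √(5.44/4) = √1.36 ≈ 1.166

s = 1.166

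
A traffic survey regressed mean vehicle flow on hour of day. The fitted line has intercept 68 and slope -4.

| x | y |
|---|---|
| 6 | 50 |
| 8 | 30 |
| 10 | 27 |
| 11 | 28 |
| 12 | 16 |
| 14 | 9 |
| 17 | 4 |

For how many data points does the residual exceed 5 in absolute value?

2

x=6: ŷ = 68 − 4·6 = 44; e = 50 − 44 = 6
x=8: ŷ = 68 − 4·8 = 36; e = 30 − 36 = -6
x=10: ŷ = 68 − 4·10 = 28; e = 27 − 28 = -1
x=11: ŷ = 68 − 4·11 = 24; e = 28 − 24 = 4
x=12: ŷ = 68 − 4·12 = 20; e = 16 − 20 = -4
x=14: ŷ = 68 − 4·14 = 12; e = 9 − 12 = -3
x=17: ŷ = 68 − 4·17 = 0; e = 4 − 0 = 4
|e| > 5: x=6 (|e|=6), x=8 (|e|=6) → 2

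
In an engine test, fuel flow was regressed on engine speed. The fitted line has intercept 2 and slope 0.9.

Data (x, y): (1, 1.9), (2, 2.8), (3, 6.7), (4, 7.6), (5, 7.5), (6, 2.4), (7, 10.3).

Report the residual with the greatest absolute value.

x=1: ŷ = 2 + 0.9·1 = 2.9; e = 1.9 − 2.9 = -1
x=2: ŷ = 2 + 0.9·2 = 3.8; e = 2.8 − 3.8 = -1
x=3: ŷ = 2 + 0.9·3 = 4.7; e = 6.7 − 4.7 = 2
x=4: ŷ = 2 + 0.9·4 = 5.6; e = 7.6 − 5.6 = 2
x=5: ŷ = 2 + 0.9·5 = 6.5; e = 7.5 − 6.5 = 1
x=6: ŷ = 2 + 0.9·6 = 7.4; e = 2.4 − 7.4 = -5
x=7: ŷ = 2 + 0.9·7 = 8.3; e = 10.3 − 8.3 = 2
Largest |e| is 5 at x = 6, residual -5.

e = -5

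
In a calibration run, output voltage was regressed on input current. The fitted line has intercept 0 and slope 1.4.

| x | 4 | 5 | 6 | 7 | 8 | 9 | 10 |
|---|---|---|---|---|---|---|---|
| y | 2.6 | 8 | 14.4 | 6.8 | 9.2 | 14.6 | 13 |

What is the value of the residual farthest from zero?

x=4: ŷ = 1.4·4 = 5.6; e = 2.6 − 5.6 = -3
x=5: ŷ = 1.4·5 = 7; e = 8 − 7 = 1
x=6: ŷ = 1.4·6 = 8.4; e = 14.4 − 8.4 = 6
x=7: ŷ = 1.4·7 = 9.8; e = 6.8 − 9.8 = -3
x=8: ŷ = 1.4·8 = 11.2; e = 9.2 − 11.2 = -2
x=9: ŷ = 1.4·9 = 12.6; e = 14.6 − 12.6 = 2
x=10: ŷ = 1.4·10 = 14; e = 13 − 14 = -1
Largest |e| is 6 at x = 6, residual 6.

e = 6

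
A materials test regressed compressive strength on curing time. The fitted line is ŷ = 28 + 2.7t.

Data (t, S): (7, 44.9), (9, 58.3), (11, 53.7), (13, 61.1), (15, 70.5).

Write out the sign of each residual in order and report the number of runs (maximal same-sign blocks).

4 runs

t=7: ŷ = 28 + 2.7·7 = 46.9; r = 44.9 − 46.9 = -2
t=9: ŷ = 28 + 2.7·9 = 52.3; r = 58.3 − 52.3 = 6
t=11: ŷ = 28 + 2.7·11 = 57.7; r = 53.7 − 57.7 = -4
t=13: ŷ = 28 + 2.7·13 = 63.1; r = 61.1 − 63.1 = -2
t=15: ŷ = 28 + 2.7·15 = 68.5; r = 70.5 − 68.5 = 2
Signs: − + − − +
Runs: −×1, +×1, −×2, +×1 → 4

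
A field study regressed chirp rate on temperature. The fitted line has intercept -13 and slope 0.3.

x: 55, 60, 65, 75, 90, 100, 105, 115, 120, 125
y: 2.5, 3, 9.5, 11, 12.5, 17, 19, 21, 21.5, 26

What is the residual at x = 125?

e = 1.5

ŷ = -13 + 0.3·125 = 24.5
e = 26 − 24.5 = 1.5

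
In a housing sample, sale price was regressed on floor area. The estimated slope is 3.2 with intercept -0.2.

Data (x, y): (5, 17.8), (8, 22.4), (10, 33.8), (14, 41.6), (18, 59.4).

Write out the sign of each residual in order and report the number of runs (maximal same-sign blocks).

x=5: ŷ = -0.2 + 3.2·5 = 15.8; e = 17.8 − 15.8 = 2
x=8: ŷ = -0.2 + 3.2·8 = 25.4; e = 22.4 − 25.4 = -3
x=10: ŷ = -0.2 + 3.2·10 = 31.8; e = 33.8 − 31.8 = 2
x=14: ŷ = -0.2 + 3.2·14 = 44.6; e = 41.6 − 44.6 = -3
x=18: ŷ = -0.2 + 3.2·18 = 57.4; e = 59.4 − 57.4 = 2
Signs: + − + − +
Runs: +×1, −×1, +×1, −×1, +×1 → 5

5 runs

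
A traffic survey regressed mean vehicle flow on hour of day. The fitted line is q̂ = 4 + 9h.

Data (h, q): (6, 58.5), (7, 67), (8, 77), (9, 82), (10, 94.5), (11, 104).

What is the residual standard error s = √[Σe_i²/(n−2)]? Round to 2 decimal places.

h=6: q̂ = 4 + 9·6 = 58; e = 58.5 − 58 = 0.5
h=7: q̂ = 4 + 9·7 = 67; e = 67 − 67 = 0
h=8: q̂ = 4 + 9·8 = 76; e = 77 − 76 = 1
h=9: q̂ = 4 + 9·9 = 85; e = 82 − 85 = -3
h=10: q̂ = 4 + 9·10 = 94; e = 94.5 − 94 = 0.5
h=11: q̂ = 4 + 9·11 = 103; e = 104 − 103 = 1
SSE = 0.25 + 0 + 1 + 9 + 0.25 + 1 = 11.5
s = √(11.5/4) = √2.875 ≈ 1.70

s = 1.70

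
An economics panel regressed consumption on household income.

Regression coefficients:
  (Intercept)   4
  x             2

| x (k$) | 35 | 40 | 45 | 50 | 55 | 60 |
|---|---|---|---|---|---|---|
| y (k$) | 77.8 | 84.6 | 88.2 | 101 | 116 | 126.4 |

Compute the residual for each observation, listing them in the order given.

x=35: ŷ = 4 + 2·35 = 74; e = 77.8 − 74 = 3.8
x=40: ŷ = 4 + 2·40 = 84; e = 84.6 − 84 = 0.6
x=45: ŷ = 4 + 2·45 = 94; e = 88.2 − 94 = -5.8
x=50: ŷ = 4 + 2·50 = 104; e = 101 − 104 = -3
x=55: ŷ = 4 + 2·55 = 114; e = 116 − 114 = 2
x=60: ŷ = 4 + 2·60 = 124; e = 126.4 − 124 = 2.4

3.8, 0.6, -5.8, -3, 2, 2.4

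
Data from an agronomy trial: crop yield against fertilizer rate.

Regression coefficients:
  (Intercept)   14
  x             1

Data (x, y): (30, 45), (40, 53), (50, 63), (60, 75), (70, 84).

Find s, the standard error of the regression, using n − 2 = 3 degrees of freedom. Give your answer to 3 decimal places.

x=30: ŷ = 14 + 30 = 44; e = 45 − 44 = 1
x=40: ŷ = 14 + 40 = 54; e = 53 − 54 = -1
x=50: ŷ = 14 + 50 = 64; e = 63 − 64 = -1
x=60: ŷ = 14 + 60 = 74; e = 75 − 74 = 1
x=70: ŷ = 14 + 70 = 84; e = 84 − 84 = 0
SSE = 1 + 1 + 1 + 1 + 0 = 4
s = √(4/3) = √1.33333 ≈ 1.155

s = 1.155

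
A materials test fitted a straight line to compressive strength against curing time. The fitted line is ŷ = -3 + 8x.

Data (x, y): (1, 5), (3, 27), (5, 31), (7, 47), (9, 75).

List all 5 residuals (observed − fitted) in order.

x=1: ŷ = -3 + 8·1 = 5; r = 5 − 5 = 0
x=3: ŷ = -3 + 8·3 = 21; r = 27 − 21 = 6
x=5: ŷ = -3 + 8·5 = 37; r = 31 − 37 = -6
x=7: ŷ = -3 + 8·7 = 53; r = 47 − 53 = -6
x=9: ŷ = -3 + 8·9 = 69; r = 75 − 69 = 6

0, 6, -6, -6, 6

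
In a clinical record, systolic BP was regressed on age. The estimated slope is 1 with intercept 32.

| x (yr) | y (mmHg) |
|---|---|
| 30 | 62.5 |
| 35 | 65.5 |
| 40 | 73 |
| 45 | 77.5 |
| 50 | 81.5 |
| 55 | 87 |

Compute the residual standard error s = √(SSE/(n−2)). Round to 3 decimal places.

x=30: ŷ = 32 + 30 = 62; e = 62.5 − 62 = 0.5
x=35: ŷ = 32 + 35 = 67; e = 65.5 − 67 = -1.5
x=40: ŷ = 32 + 40 = 72; e = 73 − 72 = 1
x=45: ŷ = 32 + 45 = 77; e = 77.5 − 77 = 0.5
x=50: ŷ = 32 + 50 = 82; e = 81.5 − 82 = -0.5
x=55: ŷ = 32 + 55 = 87; e = 87 − 87 = 0
SSE = 0.25 + 2.25 + 1 + 0.25 + 0.25 + 0 = 4
s = √(4/4) = √1 ≈ 1.000

s = 1.000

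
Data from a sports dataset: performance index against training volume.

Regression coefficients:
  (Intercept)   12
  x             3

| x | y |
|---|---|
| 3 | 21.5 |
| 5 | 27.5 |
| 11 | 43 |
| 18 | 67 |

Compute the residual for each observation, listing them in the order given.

x=3: ŷ = 12 + 3·3 = 21; e = 21.5 − 21 = 0.5
x=5: ŷ = 12 + 3·5 = 27; e = 27.5 − 27 = 0.5
x=11: ŷ = 12 + 3·11 = 45; e = 43 − 45 = -2
x=18: ŷ = 12 + 3·18 = 66; e = 67 − 66 = 1

0.5, 0.5, -2, 1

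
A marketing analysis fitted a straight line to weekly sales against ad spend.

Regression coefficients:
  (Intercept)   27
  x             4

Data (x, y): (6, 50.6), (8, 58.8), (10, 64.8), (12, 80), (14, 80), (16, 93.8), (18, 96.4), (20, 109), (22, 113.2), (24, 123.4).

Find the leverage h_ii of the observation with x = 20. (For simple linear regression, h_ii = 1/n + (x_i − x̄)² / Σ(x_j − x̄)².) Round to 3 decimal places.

h = 0.176

x̄ = (6 + 8 + 10 + 12 + 14 + 16 + 18 + 20 + 22 + 24)/10 = 15
Σ(x − x̄)² = 81 + 49 + 25 + 9 + 1 + 1 + 9 + 25 + 49 + 81 = 330
h = 1/10 + (5)²/330 = 0.1 + 0.0757576 = 0.176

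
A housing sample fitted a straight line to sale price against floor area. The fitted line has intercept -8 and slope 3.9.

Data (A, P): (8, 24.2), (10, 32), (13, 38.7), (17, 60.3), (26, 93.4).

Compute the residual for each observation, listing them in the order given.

A=8: P̂ = -8 + 3.9·8 = 23.2; e = 24.2 − 23.2 = 1
A=10: P̂ = -8 + 3.9·10 = 31; e = 32 − 31 = 1
A=13: P̂ = -8 + 3.9·13 = 42.7; e = 38.7 − 42.7 = -4
A=17: P̂ = -8 + 3.9·17 = 58.3; e = 60.3 − 58.3 = 2
A=26: P̂ = -8 + 3.9·26 = 93.4; e = 93.4 − 93.4 = 0

1, 1, -4, 2, 0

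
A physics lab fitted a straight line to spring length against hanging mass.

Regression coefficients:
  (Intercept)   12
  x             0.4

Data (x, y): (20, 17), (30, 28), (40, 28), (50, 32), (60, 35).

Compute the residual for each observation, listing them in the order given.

-3, 4, 0, 0, -1

x=20: ŷ = 12 + 0.4·20 = 20; r = 17 − 20 = -3
x=30: ŷ = 12 + 0.4·30 = 24; r = 28 − 24 = 4
x=40: ŷ = 12 + 0.4·40 = 28; r = 28 − 28 = 0
x=50: ŷ = 12 + 0.4·50 = 32; r = 32 − 32 = 0
x=60: ŷ = 12 + 0.4·60 = 36; r = 35 − 36 = -1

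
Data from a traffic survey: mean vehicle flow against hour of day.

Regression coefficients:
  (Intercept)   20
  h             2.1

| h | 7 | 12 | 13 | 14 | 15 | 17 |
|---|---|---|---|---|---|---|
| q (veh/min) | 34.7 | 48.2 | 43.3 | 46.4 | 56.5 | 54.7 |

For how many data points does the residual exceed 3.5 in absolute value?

h=7: q̂ = 20 + 2.1·7 = 34.7; r = 34.7 − 34.7 = 0
h=12: q̂ = 20 + 2.1·12 = 45.2; r = 48.2 − 45.2 = 3
h=13: q̂ = 20 + 2.1·13 = 47.3; r = 43.3 − 47.3 = -4
h=14: q̂ = 20 + 2.1·14 = 49.4; r = 46.4 − 49.4 = -3
h=15: q̂ = 20 + 2.1·15 = 51.5; r = 56.5 − 51.5 = 5
h=17: q̂ = 20 + 2.1·17 = 55.7; r = 54.7 − 55.7 = -1
|r| > 3.5: h=13 (|r|=4), h=15 (|r|=5) → 2

2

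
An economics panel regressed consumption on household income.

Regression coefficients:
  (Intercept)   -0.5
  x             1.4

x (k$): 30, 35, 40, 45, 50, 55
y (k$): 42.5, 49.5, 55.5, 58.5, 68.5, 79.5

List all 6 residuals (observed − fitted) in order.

1, 1, 0, -4, -1, 3

x=30: ŷ = -0.5 + 1.4·30 = 41.5; r = 42.5 − 41.5 = 1
x=35: ŷ = -0.5 + 1.4·35 = 48.5; r = 49.5 − 48.5 = 1
x=40: ŷ = -0.5 + 1.4·40 = 55.5; r = 55.5 − 55.5 = 0
x=45: ŷ = -0.5 + 1.4·45 = 62.5; r = 58.5 − 62.5 = -4
x=50: ŷ = -0.5 + 1.4·50 = 69.5; r = 68.5 − 69.5 = -1
x=55: ŷ = -0.5 + 1.4·55 = 76.5; r = 79.5 − 76.5 = 3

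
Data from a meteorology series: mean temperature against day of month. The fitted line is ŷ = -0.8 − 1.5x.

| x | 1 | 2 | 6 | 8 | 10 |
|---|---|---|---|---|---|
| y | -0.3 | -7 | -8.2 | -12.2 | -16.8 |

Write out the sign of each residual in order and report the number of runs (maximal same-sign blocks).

x=1: ŷ = -0.8 − 1.5·1 = -2.3; r = -0.3 − (-2.3) = 2
x=2: ŷ = -0.8 − 1.5·2 = -3.8; r = -7 − (-3.8) = -3.2
x=6: ŷ = -0.8 − 1.5·6 = -9.8; r = -8.2 − (-9.8) = 1.6
x=8: ŷ = -0.8 − 1.5·8 = -12.8; r = -12.2 − (-12.8) = 0.6
x=10: ŷ = -0.8 − 1.5·10 = -15.8; r = -16.8 − (-15.8) = -1
Signs: + − + + −
Runs: +×1, −×1, +×2, −×1 → 4

4 runs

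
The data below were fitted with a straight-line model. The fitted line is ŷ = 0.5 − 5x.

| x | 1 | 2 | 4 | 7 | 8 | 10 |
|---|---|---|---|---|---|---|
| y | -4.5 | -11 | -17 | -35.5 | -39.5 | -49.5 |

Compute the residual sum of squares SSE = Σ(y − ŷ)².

SSE = 9.5

x=1: ŷ = 0.5 − 5·1 = -4.5; r = -4.5 − (-4.5) = 0
x=2: ŷ = 0.5 − 5·2 = -9.5; r = -11 − (-9.5) = -1.5
x=4: ŷ = 0.5 − 5·4 = -19.5; r = -17 − (-19.5) = 2.5
x=7: ŷ = 0.5 − 5·7 = -34.5; r = -35.5 − (-34.5) = -1
x=8: ŷ = 0.5 − 5·8 = -39.5; r = -39.5 − (-39.5) = 0
x=10: ŷ = 0.5 − 5·10 = -49.5; r = -49.5 − (-49.5) = 0
SSE = 0 + 2.25 + 6.25 + 1 + 0 + 0 = 9.5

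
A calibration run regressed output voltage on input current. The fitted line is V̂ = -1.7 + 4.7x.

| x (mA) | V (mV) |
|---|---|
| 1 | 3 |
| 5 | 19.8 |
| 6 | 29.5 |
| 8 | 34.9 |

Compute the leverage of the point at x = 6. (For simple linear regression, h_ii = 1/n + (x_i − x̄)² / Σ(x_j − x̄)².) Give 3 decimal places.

x̄ = (1 + 5 + 6 + 8)/4 = 5
Σ(x − x̄)² = 16 + 0 + 1 + 9 = 26
h = 1/4 + (1)²/26 = 0.25 + 0.0384615 = 0.288

h = 0.288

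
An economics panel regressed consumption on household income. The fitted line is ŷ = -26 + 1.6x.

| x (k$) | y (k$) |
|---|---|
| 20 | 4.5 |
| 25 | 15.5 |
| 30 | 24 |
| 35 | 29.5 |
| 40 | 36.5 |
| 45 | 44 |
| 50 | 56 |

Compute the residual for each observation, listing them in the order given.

-1.5, 1.5, 2, -0.5, -1.5, -2, 2

x=20: ŷ = -26 + 1.6·20 = 6; r = 4.5 − 6 = -1.5
x=25: ŷ = -26 + 1.6·25 = 14; r = 15.5 − 14 = 1.5
x=30: ŷ = -26 + 1.6·30 = 22; r = 24 − 22 = 2
x=35: ŷ = -26 + 1.6·35 = 30; r = 29.5 − 30 = -0.5
x=40: ŷ = -26 + 1.6·40 = 38; r = 36.5 − 38 = -1.5
x=45: ŷ = -26 + 1.6·45 = 46; r = 44 − 46 = -2
x=50: ŷ = -26 + 1.6·50 = 54; r = 56 − 54 = 2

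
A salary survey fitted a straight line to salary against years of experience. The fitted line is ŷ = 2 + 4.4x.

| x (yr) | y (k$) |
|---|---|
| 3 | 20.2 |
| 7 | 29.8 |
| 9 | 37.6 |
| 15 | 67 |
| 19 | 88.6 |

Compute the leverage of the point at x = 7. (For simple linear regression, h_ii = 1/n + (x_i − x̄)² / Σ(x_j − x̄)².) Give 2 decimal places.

x̄ = (3 + 7 + 9 + 15 + 19)/5 = 10.6
Σ(x − x̄)² = 57.76 + 12.96 + 2.56 + 19.36 + 70.56 = 163.2
h = 1/5 + (-3.6)²/163.2 = 0.2 + 0.0794118 = 0.28

h = 0.28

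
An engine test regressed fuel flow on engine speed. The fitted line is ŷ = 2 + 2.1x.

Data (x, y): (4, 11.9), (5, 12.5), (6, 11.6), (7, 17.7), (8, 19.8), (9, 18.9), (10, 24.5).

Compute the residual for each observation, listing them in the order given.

x=4: ŷ = 2 + 2.1·4 = 10.4; r = 11.9 − 10.4 = 1.5
x=5: ŷ = 2 + 2.1·5 = 12.5; r = 12.5 − 12.5 = 0
x=6: ŷ = 2 + 2.1·6 = 14.6; r = 11.6 − 14.6 = -3
x=7: ŷ = 2 + 2.1·7 = 16.7; r = 17.7 − 16.7 = 1
x=8: ŷ = 2 + 2.1·8 = 18.8; r = 19.8 − 18.8 = 1
x=9: ŷ = 2 + 2.1·9 = 20.9; r = 18.9 − 20.9 = -2
x=10: ŷ = 2 + 2.1·10 = 23; r = 24.5 − 23 = 1.5

1.5, 0, -3, 1, 1, -2, 1.5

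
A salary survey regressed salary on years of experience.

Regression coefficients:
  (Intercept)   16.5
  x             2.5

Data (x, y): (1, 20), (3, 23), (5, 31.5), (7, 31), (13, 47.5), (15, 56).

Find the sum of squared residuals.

SSE = 23.5

x=1: ŷ = 16.5 + 2.5·1 = 19; e = 20 − 19 = 1
x=3: ŷ = 16.5 + 2.5·3 = 24; e = 23 − 24 = -1
x=5: ŷ = 16.5 + 2.5·5 = 29; e = 31.5 − 29 = 2.5
x=7: ŷ = 16.5 + 2.5·7 = 34; e = 31 − 34 = -3
x=13: ŷ = 16.5 + 2.5·13 = 49; e = 47.5 − 49 = -1.5
x=15: ŷ = 16.5 + 2.5·15 = 54; e = 56 − 54 = 2
SSE = 1 + 1 + 6.25 + 9 + 2.25 + 4 = 23.5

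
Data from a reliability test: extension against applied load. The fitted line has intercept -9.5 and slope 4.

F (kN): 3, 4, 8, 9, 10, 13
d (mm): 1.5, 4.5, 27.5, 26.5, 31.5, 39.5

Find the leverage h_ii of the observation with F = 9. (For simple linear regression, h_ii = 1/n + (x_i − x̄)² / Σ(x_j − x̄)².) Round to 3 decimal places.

h = 0.186

F̄ = (3 + 4 + 8 + 9 + 10 + 13)/6 = 7.83333
Σ(F − F̄)² = 23.3611 + 14.6944 + 0.0277778 + 1.36111 + 4.69444 + 26.6944 = 70.8333
h = 1/6 + (1.16667)²/70.8333 = 0.166667 + 0.0192157 = 0.186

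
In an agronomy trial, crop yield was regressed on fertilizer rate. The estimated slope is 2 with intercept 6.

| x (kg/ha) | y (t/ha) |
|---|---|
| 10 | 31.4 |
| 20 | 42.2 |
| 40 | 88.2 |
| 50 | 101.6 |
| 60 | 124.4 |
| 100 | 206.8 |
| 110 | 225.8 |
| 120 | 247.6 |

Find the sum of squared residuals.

SSE = 73.6

x=10: ŷ = 6 + 2·10 = 26; e = 31.4 − 26 = 5.4
x=20: ŷ = 6 + 2·20 = 46; e = 42.2 − 46 = -3.8
x=40: ŷ = 6 + 2·40 = 86; e = 88.2 − 86 = 2.2
x=50: ŷ = 6 + 2·50 = 106; e = 101.6 − 106 = -4.4
x=60: ŷ = 6 + 2·60 = 126; e = 124.4 − 126 = -1.6
x=100: ŷ = 6 + 2·100 = 206; e = 206.8 − 206 = 0.8
x=110: ŷ = 6 + 2·110 = 226; e = 225.8 − 226 = -0.2
x=120: ŷ = 6 + 2·120 = 246; e = 247.6 − 246 = 1.6
SSE = 29.16 + 14.44 + 4.84 + 19.36 + 2.56 + 0.64 + 0.04 + 2.56 = 73.6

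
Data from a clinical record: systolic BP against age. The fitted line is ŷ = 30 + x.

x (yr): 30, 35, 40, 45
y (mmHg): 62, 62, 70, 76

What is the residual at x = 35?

r = -3

ŷ = 30 + 35 = 65
r = 62 − 65 = -3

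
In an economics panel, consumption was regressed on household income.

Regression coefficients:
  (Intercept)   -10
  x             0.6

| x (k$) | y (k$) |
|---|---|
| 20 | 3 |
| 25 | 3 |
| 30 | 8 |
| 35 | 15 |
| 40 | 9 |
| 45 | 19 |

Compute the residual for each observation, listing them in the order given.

x=20: ŷ = -10 + 0.6·20 = 2; r = 3 − 2 = 1
x=25: ŷ = -10 + 0.6·25 = 5; r = 3 − 5 = -2
x=30: ŷ = -10 + 0.6·30 = 8; r = 8 − 8 = 0
x=35: ŷ = -10 + 0.6·35 = 11; r = 15 − 11 = 4
x=40: ŷ = -10 + 0.6·40 = 14; r = 9 − 14 = -5
x=45: ŷ = -10 + 0.6·45 = 17; r = 19 − 17 = 2

1, -2, 0, 4, -5, 2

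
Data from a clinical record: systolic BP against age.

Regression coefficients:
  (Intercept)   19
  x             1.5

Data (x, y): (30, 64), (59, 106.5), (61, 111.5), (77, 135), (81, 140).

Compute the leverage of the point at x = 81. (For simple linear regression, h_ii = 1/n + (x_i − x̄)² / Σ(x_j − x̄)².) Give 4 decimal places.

x̄ = (30 + 59 + 61 + 77 + 81)/5 = 61.6
Σ(x − x̄)² = 998.56 + 6.76 + 0.36 + 237.16 + 376.36 = 1619.2
h = 1/5 + (19.4)²/1619.2 = 0.2 + 0.232436 = 0.4324

h = 0.4324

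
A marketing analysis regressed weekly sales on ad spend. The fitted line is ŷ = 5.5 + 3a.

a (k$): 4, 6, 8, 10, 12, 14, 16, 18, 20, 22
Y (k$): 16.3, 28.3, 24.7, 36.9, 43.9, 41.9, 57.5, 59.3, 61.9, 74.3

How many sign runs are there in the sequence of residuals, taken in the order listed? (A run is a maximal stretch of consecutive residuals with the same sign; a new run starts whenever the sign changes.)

8 runs

a=4: ŷ = 5.5 + 3·4 = 17.5; e = 16.3 − 17.5 = -1.2
a=6: ŷ = 5.5 + 3·6 = 23.5; e = 28.3 − 23.5 = 4.8
a=8: ŷ = 5.5 + 3·8 = 29.5; e = 24.7 − 29.5 = -4.8
a=10: ŷ = 5.5 + 3·10 = 35.5; e = 36.9 − 35.5 = 1.4
a=12: ŷ = 5.5 + 3·12 = 41.5; e = 43.9 − 41.5 = 2.4
a=14: ŷ = 5.5 + 3·14 = 47.5; e = 41.9 − 47.5 = -5.6
a=16: ŷ = 5.5 + 3·16 = 53.5; e = 57.5 − 53.5 = 4
a=18: ŷ = 5.5 + 3·18 = 59.5; e = 59.3 − 59.5 = -0.2
a=20: ŷ = 5.5 + 3·20 = 65.5; e = 61.9 − 65.5 = -3.6
a=22: ŷ = 5.5 + 3·22 = 71.5; e = 74.3 − 71.5 = 2.8
Signs: − + − + + − + − − +
Runs: −×1, +×1, −×1, +×2, −×1, +×1, −×2, +×1 → 8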